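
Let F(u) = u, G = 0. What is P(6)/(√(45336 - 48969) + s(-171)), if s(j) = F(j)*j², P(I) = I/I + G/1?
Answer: -1666737/8334036682718 - I*√3633/25002110048154 ≈ -1.9999e-7 - 2.4108e-12*I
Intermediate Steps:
P(I) = 1 (P(I) = I/I + 0/1 = 1 + 0*1 = 1 + 0 = 1)
s(j) = j³ (s(j) = j*j² = j³)
P(6)/(√(45336 - 48969) + s(-171)) = 1/(√(45336 - 48969) + (-171)³) = 1/(√(-3633) - 5000211) = 1/(I*√3633 - 5000211) = 1/(-5000211 + I*√3633)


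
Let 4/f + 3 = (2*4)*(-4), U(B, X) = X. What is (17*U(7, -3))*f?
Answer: 204/35 ≈ 5.8286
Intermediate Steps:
f = -4/35 (f = 4/(-3 + (2*4)*(-4)) = 4/(-3 + 8*(-4)) = 4/(-3 - 32) = 4/(-35) = 4*(-1/35) = -4/35 ≈ -0.11429)
(17*U(7, -3))*f = (17*(-3))*(-4/35) = -51*(-4/35) = 204/35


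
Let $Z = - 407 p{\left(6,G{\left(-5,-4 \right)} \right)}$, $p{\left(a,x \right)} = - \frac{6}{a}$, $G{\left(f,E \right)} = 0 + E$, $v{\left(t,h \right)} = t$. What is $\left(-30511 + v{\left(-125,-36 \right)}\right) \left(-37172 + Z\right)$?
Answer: $1126332540$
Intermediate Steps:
$G{\left(f,E \right)} = E$
$Z = 407$ ($Z = - 407 \left(- \frac{6}{6}\right) = - 407 \left(\left(-6\right) \frac{1}{6}\right) = \left(-407\right) \left(-1\right) = 407$)
$\left(-30511 + v{\left(-125,-36 \right)}\right) \left(-37172 + Z\right) = \left(-30511 - 125\right) \left(-37172 + 407\right) = \left(-30636\right) \left(-36765\right) = 1126332540$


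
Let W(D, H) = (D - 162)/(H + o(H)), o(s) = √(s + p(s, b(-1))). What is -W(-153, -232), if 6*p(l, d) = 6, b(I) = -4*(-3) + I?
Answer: -14616/10811 - 63*I*√231/10811 ≈ -1.352 - 0.088569*I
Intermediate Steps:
b(I) = 12 + I
p(l, d) = 1 (p(l, d) = (⅙)*6 = 1)
o(s) = √(1 + s) (o(s) = √(s + 1) = √(1 + s))
W(D, H) = (-162 + D)/(H + √(1 + H)) (W(D, H) = (D - 162)/(H + √(1 + H)) = (-162 + D)/(H + √(1 + H)))
-W(-153, -232) = -(-162 - 153)/(-232 + √(1 - 232)) = -(-315)/(-232 + √(-231)) = -(-315)/(-232 + I*√231) = 315/(-232 + I*√231)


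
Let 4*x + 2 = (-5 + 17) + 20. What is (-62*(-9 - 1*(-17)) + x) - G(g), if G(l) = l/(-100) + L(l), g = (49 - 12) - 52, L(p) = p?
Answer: -9473/20 ≈ -473.65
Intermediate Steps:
x = 15/2 (x = -½ + ((-5 + 17) + 20)/4 = -½ + (12 + 20)/4 = -½ + (¼)*32 = -½ + 8 = 15/2 ≈ 7.5000)
g = -15 (g = 37 - 52 = -15)
G(l) = 99*l/100 (G(l) = l/(-100) + l = l*(-1/100) + l = -l/100 + l = 99*l/100)
(-62*(-9 - 1*(-17)) + x) - G(g) = (-62*(-9 - 1*(-17)) + 15/2) - 99*(-15)/100 = (-62*(-9 + 17) + 15/2) - 1*(-297/20) = (-62*8 + 15/2) + 297/20 = (-496 + 15/2) + 297/20 = -977/2 + 297/20 = -9473/20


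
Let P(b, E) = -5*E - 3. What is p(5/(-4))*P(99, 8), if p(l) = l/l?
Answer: -43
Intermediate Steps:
P(b, E) = -3 - 5*E
p(l) = 1
p(5/(-4))*P(99, 8) = 1*(-3 - 5*8) = 1*(-3 - 40) = 1*(-43) = -43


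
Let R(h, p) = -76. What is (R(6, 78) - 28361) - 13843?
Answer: -42280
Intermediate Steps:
(R(6, 78) - 28361) - 13843 = (-76 - 28361) - 13843 = -28437 - 13843 = -42280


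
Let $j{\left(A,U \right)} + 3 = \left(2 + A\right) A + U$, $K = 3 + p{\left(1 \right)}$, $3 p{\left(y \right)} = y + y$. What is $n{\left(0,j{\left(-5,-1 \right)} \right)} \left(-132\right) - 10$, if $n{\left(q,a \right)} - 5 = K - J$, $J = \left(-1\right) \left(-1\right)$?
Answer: $-1022$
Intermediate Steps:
$p{\left(y \right)} = \frac{2 y}{3}$ ($p{\left(y \right)} = \frac{y + y}{3} = \frac{2 y}{3}$)
$K = \frac{11}{3}$ ($K = 3 + \frac{2}{3} \cdot 1 = 3 + \frac{2}{3} = \frac{11}{3} \approx 3.6667$)
$J = 1$
$j{\left(A,U \right)} = -3 + U + A \left(2 + A\right)$ ($j{\left(A,U \right)} = -3 + \left(\left(2 + A\right) A + U\right) = -3 + \left(A \left(2 + A\right) + U\right) = -3 + \left(U + A \left(2 + A\right)\right) = -3 + U + A \left(2 + A\right)$)
$n{\left(q,a \right)} = \frac{23}{3}$ ($n{\left(q,a \right)} = 5 + \left(\frac{11}{3} - 1\right) = 5 + \frac{8}{3} = \frac{23}{3}$)
$n{\left(0,j{\left(-5,-1 \right)} \right)} \left(-132\right) - 10 = \frac{23}{3} \left(-132\right) - 10 = -1012 - 10 = -1022$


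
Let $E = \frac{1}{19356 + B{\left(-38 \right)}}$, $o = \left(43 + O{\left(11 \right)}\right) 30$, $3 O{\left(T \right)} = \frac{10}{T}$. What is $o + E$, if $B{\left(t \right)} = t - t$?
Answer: $\frac{276597251}{212916} \approx 1299.1$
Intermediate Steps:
$B{\left(t \right)} = 0$
$O{\left(T \right)} = \frac{10}{3 T}$ ($O{\left(T \right)} = \frac{10 \frac{1}{T}}{3} = \frac{10}{3 T}$)
$o = \frac{14290}{11}$ ($o = \left(43 + \frac{10}{3 \cdot 11}\right) 30 = \left(43 + \frac{10}{3} \cdot \frac{1}{11}\right) 30 = \left(43 + \frac{10}{33}\right) 30 = \frac{1429}{33} \cdot 30 = \frac{14290}{11} \approx 1299.1$)
$E = \frac{1}{19356}$ ($E = \frac{1}{19356 + 0} = \frac{1}{19356} \approx 5.1664 \cdot 10^{-5}$)
$o + E = \frac{14290}{11} + \frac{1}{19356} = \frac{276597251}{212916}$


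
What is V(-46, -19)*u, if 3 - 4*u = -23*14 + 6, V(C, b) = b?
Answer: -6061/4 ≈ -1515.3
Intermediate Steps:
u = 319/4 (u = ¾ - (-23*14 + 6)/4 = ¾ - (-322 + 6)/4 = ¾ - ¼*(-316) = ¾ + 79 = 319/4 ≈ 79.750)
V(-46, -19)*u = -19*319/4 = -6061/4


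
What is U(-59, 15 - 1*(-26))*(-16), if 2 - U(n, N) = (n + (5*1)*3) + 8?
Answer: -608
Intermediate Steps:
U(n, N) = -21 - n (U(n, N) = 2 - ((n + (5*1)*3) + 8) = 2 - ((n + 5*3) + 8) = 2 - ((n + 15) + 8) = 2 - ((15 + n) + 8) = 2 - (23 + n) = 2 + (-23 - n) = -21 - n)
U(-59, 15 - 1*(-26))*(-16) = (-21 - 1*(-59))*(-16) = (-21 + 59)*(-16) = 38*(-16) = -608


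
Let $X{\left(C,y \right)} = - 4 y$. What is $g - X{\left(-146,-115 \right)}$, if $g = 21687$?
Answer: $21227$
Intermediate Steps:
$g - X{\left(-146,-115 \right)} = 21687 - \left(-4\right) \left(-115\right) = 21687 - 460 = 21227$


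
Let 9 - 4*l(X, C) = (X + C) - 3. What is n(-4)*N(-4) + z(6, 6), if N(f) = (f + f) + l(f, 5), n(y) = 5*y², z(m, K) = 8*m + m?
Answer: -366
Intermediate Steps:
z(m, K) = 9*m
l(X, C) = 3 - C/4 - X/4 (l(X, C) = 9/4 - ((X + C) - 3)/4 = 9/4 - ((C + X) - 3)/4 = 9/4 - (-3 + C + X)/4 = 9/4 + (¾ - C/4 - X/4) = 3 - C/4 - X/4)
N(f) = 7/4 + 7*f/4 (N(f) = (f + f) + (3 - ¼*5 - f/4) = 2*f + (3 - 5/4 - f/4) = 2*f + (7/4 - f/4) = 7/4 + 7*f/4)
n(-4)*N(-4) + z(6, 6) = (5*(-4)²)*(7/4 + (7/4)*(-4)) + 9*6 = (5*16)*(7/4 - 7) + 54 = 80*(-21/4) + 54 = -420 + 54 = -366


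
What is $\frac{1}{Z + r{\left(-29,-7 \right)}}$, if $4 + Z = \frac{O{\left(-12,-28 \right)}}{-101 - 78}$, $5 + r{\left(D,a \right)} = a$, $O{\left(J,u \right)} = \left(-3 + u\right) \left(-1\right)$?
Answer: $- \frac{179}{2895} \approx -0.061831$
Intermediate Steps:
$O{\left(J,u \right)} = 3 - u$
$r{\left(D,a \right)} = -5 + a$
$Z = - \frac{747}{179}$ ($Z = -4 + \frac{3 - -28}{-101 - 78} = -4 + \frac{3 + 28}{-101 - 78} = -4 + \frac{31}{-179} = -4 + 31 \left(- \frac{1}{179}\right) = -4 - \frac{31}{179} = - \frac{747}{179} \approx -4.1732$)
$\frac{1}{Z + r{\left(-29,-7 \right)}} = \frac{1}{- \frac{747}{179} - 12} = \frac{1}{- \frac{2895}{179}} = - \frac{179}{2895}$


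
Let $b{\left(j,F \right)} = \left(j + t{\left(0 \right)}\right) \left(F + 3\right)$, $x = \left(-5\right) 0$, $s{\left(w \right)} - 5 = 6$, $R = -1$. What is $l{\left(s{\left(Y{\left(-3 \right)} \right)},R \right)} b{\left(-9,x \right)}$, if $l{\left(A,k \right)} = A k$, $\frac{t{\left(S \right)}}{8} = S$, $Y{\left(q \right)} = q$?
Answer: $297$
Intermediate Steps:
$t{\left(S \right)} = 8 S$
$s{\left(w \right)} = 11$ ($s{\left(w \right)} = 5 + 6 = 11$)
$x = 0$
$b{\left(j,F \right)} = j \left(3 + F\right)$ ($b{\left(j,F \right)} = \left(j + 8 \cdot 0\right) \left(F + 3\right) = \left(j + 0\right) \left(3 + F\right) = j \left(3 + F\right)$)
$l{\left(s{\left(Y{\left(-3 \right)} \right)},R \right)} b{\left(-9,x \right)} = 11 \left(-1\right) \left(- 9 \left(3 + 0\right)\right) = - 11 \left(\left(-9\right) 3\right) = \left(-11\right) \left(-27\right) = 297$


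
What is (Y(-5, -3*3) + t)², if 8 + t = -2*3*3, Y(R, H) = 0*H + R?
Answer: 961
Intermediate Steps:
Y(R, H) = R (Y(R, H) = 0 + R = R)
t = -26 (t = -8 - 2*3*3 = -8 - 6*3 = -8 - 18 = -26)
(Y(-5, -3*3) + t)² = (-5 - 26)² = (-31)² = 961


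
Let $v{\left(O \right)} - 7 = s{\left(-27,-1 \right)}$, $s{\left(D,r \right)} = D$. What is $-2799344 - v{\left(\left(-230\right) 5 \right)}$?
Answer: $-2799324$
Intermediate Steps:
$v{\left(O \right)} = -20$ ($v{\left(O \right)} = 7 - 27 = -20$)
$-2799344 - v{\left(\left(-230\right) 5 \right)} = -2799344 - -20 = -2799344 + 20 = -2799324$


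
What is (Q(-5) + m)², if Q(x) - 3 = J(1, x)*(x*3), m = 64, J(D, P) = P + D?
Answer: 16129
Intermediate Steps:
J(D, P) = D + P
Q(x) = 3 + 3*x*(1 + x) (Q(x) = 3 + (1 + x)*(x*3) = 3 + (1 + x)*(3*x) = 3 + 3*x*(1 + x))
(Q(-5) + m)² = ((3 + 3*(-5)*(1 - 5)) + 64)² = ((3 + 3*(-5)*(-4)) + 64)² = ((3 + 60) + 64)² = (63 + 64)² = 127² = 16129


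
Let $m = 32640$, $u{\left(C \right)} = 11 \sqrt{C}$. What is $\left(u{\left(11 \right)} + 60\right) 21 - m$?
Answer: $-31380 + 231 \sqrt{11} \approx -30614.0$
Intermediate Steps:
$\left(u{\left(11 \right)} + 60\right) 21 - m = \left(11 \sqrt{11} + 60\right) 21 - 32640 = \left(60 + 11 \sqrt{11}\right) 21 - 32640 = \left(1260 + 231 \sqrt{11}\right) - 32640 = -31380 + 231 \sqrt{11}$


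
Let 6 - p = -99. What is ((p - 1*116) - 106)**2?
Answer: 13689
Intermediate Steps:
p = 105 (p = 6 - 1*(-99) = 6 + 99 = 105)
((p - 1*116) - 106)**2 = ((105 - 1*116) - 106)**2 = ((105 - 116) - 106)**2 = (-11 - 106)**2 = (-117)**2 = 13689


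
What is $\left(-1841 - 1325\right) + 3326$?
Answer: $160$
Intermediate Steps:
$\left(-1841 - 1325\right) + 3326 = -3166 + 3326 = 160$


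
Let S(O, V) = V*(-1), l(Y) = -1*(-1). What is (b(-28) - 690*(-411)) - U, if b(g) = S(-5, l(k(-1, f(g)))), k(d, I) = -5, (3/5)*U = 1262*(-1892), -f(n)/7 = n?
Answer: 12789287/3 ≈ 4.2631e+6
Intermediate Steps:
f(n) = -7*n
U = -11938520/3 (U = 5*(1262*(-1892))/3 = (5/3)*(-2387704) = -11938520/3 ≈ -3.9795e+6)
l(Y) = 1
S(O, V) = -V
b(g) = -1 (b(g) = -1*1 = -1)
(b(-28) - 690*(-411)) - U = (-1 - 690*(-411)) - 1*(-11938520/3) = (-1 + 283590) + 11938520/3 = 283589 + 11938520/3 = 12789287/3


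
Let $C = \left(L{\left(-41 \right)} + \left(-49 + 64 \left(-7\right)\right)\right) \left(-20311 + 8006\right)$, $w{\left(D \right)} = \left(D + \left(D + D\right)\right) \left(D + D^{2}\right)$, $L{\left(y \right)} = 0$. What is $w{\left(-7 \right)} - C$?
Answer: $-6116467$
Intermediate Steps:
$w{\left(D \right)} = 3 D \left(D + D^{2}\right)$ ($w{\left(D \right)} = \left(D + 2 D\right) \left(D + D^{2}\right) = 3 D \left(D + D^{2}\right)$)
$C = 6115585$ ($C = \left(0 + \left(-49 + 64 \left(-7\right)\right)\right) \left(-20311 + 8006\right) = \left(0 - 497\right) \left(-12305\right) = \left(-497\right) \left(-12305\right) = 6115585$)
$w{\left(-7 \right)} - C = 3 \left(-7\right)^{2} \left(1 - 7\right) - 6115585 = 3 \cdot 49 \left(-6\right) - 6115585 = -882 - 6115585 = -6116467$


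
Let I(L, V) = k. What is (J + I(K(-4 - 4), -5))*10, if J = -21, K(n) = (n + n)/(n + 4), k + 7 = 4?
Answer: -240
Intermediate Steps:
k = -3 (k = -7 + 4 = -3)
K(n) = 2*n/(4 + n) (K(n) = (2*n)/(4 + n) = 2*n/(4 + n))
I(L, V) = -3
(J + I(K(-4 - 4), -5))*10 = (-21 - 3)*10 = -24*10 = -240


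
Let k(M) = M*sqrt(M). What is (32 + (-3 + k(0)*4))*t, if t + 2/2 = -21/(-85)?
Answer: -1856/85 ≈ -21.835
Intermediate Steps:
t = -64/85 (t = -1 - 21/(-85) = -1 - 21*(-1/85) = -1 + 21/85 = -64/85 ≈ -0.75294)
k(M) = M**(3/2)
(32 + (-3 + k(0)*4))*t = (32 + (-3 + 0**(3/2)*4))*(-64/85) = (32 + (-3 + 0*4))*(-64/85) = (32 + (-3 + 0))*(-64/85) = (32 - 3)*(-64/85) = 29*(-64/85) = -1856/85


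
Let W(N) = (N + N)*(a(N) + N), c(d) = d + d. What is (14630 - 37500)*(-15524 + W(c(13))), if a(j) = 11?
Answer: 311032000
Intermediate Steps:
c(d) = 2*d
W(N) = 2*N*(11 + N) (W(N) = (N + N)*(11 + N) = (2*N)*(11 + N) = 2*N*(11 + N))
(14630 - 37500)*(-15524 + W(c(13))) = (14630 - 37500)*(-15524 + 2*(2*13)*(11 + 2*13)) = -22870*(-15524 + 2*26*(11 + 26)) = -22870*(-15524 + 2*26*37) = -22870*(-15524 + 1924) = -22870*(-13600) = 311032000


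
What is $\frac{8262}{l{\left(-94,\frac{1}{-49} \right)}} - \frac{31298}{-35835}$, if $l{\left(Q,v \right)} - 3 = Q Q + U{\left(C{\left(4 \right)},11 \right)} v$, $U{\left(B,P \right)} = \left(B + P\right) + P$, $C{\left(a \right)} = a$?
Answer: $\frac{5612412812}{3103920195} \approx 1.8082$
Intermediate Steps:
$U{\left(B,P \right)} = B + 2 P$
$l{\left(Q,v \right)} = 3 + Q^{2} + 26 v$ ($l{\left(Q,v \right)} = 3 + \left(Q Q + \left(4 + 2 \cdot 11\right) v\right) = 3 + \left(Q^{2} + \left(4 + 22\right) v\right) = 3 + \left(Q^{2} + 26 v\right) = 3 + Q^{2} + 26 v$)
$\frac{8262}{l{\left(-94,\frac{1}{-49} \right)}} - \frac{31298}{-35835} = \frac{8262}{3 + \left(-94\right)^{2} + \frac{26}{-49}} - \frac{31298}{-35835} = \frac{8262}{3 + 8836 + 26 \left(- \frac{1}{49}\right)} - - \frac{31298}{35835} = \frac{8262}{3 + 8836 - \frac{26}{49}} + \frac{31298}{35835} = \frac{8262}{\frac{433085}{49}} + \frac{31298}{35835} = 8262 \cdot \frac{49}{433085} + \frac{31298}{35835} = \frac{404838}{433085} + \frac{31298}{35835} = \frac{5612412812}{3103920195}$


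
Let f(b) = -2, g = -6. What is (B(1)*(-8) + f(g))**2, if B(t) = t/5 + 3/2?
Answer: 6084/25 ≈ 243.36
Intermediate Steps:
B(t) = 3/2 + t/5 (B(t) = t*(1/5) + 3*(1/2) = t/5 + 3/2 = 3/2 + t/5)
(B(1)*(-8) + f(g))**2 = ((3/2 + (1/5)*1)*(-8) - 2)**2 = ((3/2 + 1/5)*(-8) - 2)**2 = ((17/10)*(-8) - 2)**2 = (-68/5 - 2)**2 = (-78/5)**2 = 6084/25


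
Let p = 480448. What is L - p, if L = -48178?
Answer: -528626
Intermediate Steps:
L - p = -48178 - 1*480448 = -48178 - 480448 = -528626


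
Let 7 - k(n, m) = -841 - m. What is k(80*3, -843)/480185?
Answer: 1/96037 ≈ 1.0413e-5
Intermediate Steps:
k(n, m) = 848 + m (k(n, m) = 7 - (-841 - m) = 7 + (841 + m) = 848 + m)
k(80*3, -843)/480185 = (848 - 843)/480185 = 5*(1/480185) = 1/96037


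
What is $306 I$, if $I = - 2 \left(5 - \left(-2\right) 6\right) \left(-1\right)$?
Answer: $10404$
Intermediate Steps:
$I = 34$ ($I = - 2 \left(5 - -12\right) \left(-1\right) = - 2 \left(5 + 12\right) \left(-1\right) = \left(-2\right) 17 \left(-1\right) = \left(-34\right) \left(-1\right) = 34$)
$306 I = 306 \cdot 34 = 10404$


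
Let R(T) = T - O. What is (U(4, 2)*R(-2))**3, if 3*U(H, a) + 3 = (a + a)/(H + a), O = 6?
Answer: 175616/729 ≈ 240.90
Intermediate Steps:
R(T) = -6 + T (R(T) = T - 1*6 = T - 6 = -6 + T)
U(H, a) = -1 + 2*a/(3*(H + a)) (U(H, a) = -1 + ((a + a)/(H + a))/3 = -1 + ((2*a)/(H + a))/3 = -1 + (2*a/(H + a))/3 = -1 + 2*a/(3*(H + a)))
(U(4, 2)*R(-2))**3 = (((-1*4 - 1/3*2)/(4 + 2))*(-6 - 2))**3 = (((-4 - 2/3)/6)*(-8))**3 = (((1/6)*(-14/3))*(-8))**3 = (-7/9*(-8))**3 = (56/9)**3 = 175616/729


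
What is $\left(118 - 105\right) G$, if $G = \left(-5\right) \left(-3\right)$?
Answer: $195$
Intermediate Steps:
$G = 15$
$\left(118 - 105\right) G = \left(118 - 105\right) 15 = 13 \cdot 15 = 195$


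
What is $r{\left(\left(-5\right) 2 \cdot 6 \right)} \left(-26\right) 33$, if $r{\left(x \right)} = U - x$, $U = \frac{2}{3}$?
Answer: $-52052$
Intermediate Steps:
$U = \frac{2}{3}$ ($U = 2 \cdot \frac{1}{3} = \frac{2}{3} \approx 0.66667$)
$r{\left(x \right)} = \frac{2}{3} - x$
$r{\left(\left(-5\right) 2 \cdot 6 \right)} \left(-26\right) 33 = \left(\frac{2}{3} - \left(-5\right) 2 \cdot 6\right) \left(-26\right) 33 = \left(\frac{2}{3} - \left(-10\right) 6\right) \left(-26\right) 33 = \left(\frac{2}{3} - -60\right) \left(-26\right) 33 = \left(\frac{2}{3} + 60\right) \left(-26\right) 33 = \frac{182}{3} \left(-26\right) 33 = \left(- \frac{4732}{3}\right) 33 = -52052$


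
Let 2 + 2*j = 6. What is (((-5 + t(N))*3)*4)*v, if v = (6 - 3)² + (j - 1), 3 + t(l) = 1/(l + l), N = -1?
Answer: -1020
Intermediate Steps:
j = 2 (j = -1 + (½)*6 = -1 + 3 = 2)
t(l) = -3 + 1/(2*l) (t(l) = -3 + 1/(l + l) = -3 + 1/(2*l))
v = 10 (v = (6 - 3)² + (2 - 1) = 3² + 1 = 9 + 1 = 10)
(((-5 + t(N))*3)*4)*v = (((-5 + (-3 + (½)/(-1)))*3)*4)*10 = (((-5 + (-3 + (½)*(-1)))*3)*4)*10 = (((-5 + (-3 - ½))*3)*4)*10 = (((-5 - 7/2)*3)*4)*10 = (-17/2*3*4)*10 = -51/2*4*10 = -102*10 = -1020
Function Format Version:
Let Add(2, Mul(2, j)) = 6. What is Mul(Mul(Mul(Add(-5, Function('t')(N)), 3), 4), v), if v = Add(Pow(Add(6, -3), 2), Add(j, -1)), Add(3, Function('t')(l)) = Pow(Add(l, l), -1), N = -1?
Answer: -1020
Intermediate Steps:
j = 2 (j = Add(-1, Mul(Rational(1, 2), 6)) = Add(-1, 3) = 2)
Function('t')(l) = Add(-3, Mul(Rational(1, 2), Pow(l, -1))) (Function('t')(l) = Add(-3, Pow(Add(l, l), -1)) = Add(-3, Pow(Mul(2, l), -1)) = Add(-3, Mul(Rational(1, 2), Pow(l, -1))))
v = 10 (v = Add(Pow(Add(6, -3), 2), Add(2, -1)) = Add(Pow(3, 2), 1) = Add(9, 1) = 10)
Mul(Mul(Mul(Add(-5, Function('t')(N)), 3), 4), v) = Mul(Mul(Mul(Add(-5, Add(-3, Mul(Rational(1, 2), Pow(-1, -1)))), 3), 4), 10) = Mul(Mul(Mul(Add(-5, Add(-3, Mul(Rational(1, 2), -1))), 3), 4), 10) = Mul(Mul(Mul(Add(-5, Add(-3, Rational(-1, 2))), 3), 4), 10) = Mul(Mul(Mul(Add(-5, Rational(-7, 2)), 3), 4), 10) = Mul(Mul(Mul(Rational(-17, 2), 3), 4), 10) = Mul(Mul(Rational(-51, 2), 4), 10) = Mul(-102, 10) = -1020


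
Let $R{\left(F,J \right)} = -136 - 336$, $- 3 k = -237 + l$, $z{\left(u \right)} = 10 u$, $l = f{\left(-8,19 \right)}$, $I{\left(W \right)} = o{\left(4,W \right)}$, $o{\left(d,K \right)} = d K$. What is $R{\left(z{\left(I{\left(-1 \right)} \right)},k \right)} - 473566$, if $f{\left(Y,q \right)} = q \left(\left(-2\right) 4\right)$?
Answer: $-474038$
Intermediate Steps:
$f{\left(Y,q \right)} = - 8 q$ ($f{\left(Y,q \right)} = q \left(-8\right) = - 8 q$)
$o{\left(d,K \right)} = K d$
$I{\left(W \right)} = 4 W$ ($I{\left(W \right)} = W 4 = 4 W$)
$l = -152$ ($l = \left(-8\right) 19 = -152$)
$k = \frac{389}{3}$ ($k = - \frac{-237 - 152}{3} = \left(- \frac{1}{3}\right) \left(-389\right) = \frac{389}{3} \approx 129.67$)
$R{\left(F,J \right)} = -472$
$R{\left(z{\left(I{\left(-1 \right)} \right)},k \right)} - 473566 = -472 - 473566 = -474038$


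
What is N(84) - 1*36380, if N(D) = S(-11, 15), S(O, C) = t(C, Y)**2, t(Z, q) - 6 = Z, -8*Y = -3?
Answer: -35939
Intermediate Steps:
Y = 3/8 (Y = -1/8*(-3) = 3/8 ≈ 0.37500)
t(Z, q) = 6 + Z
S(O, C) = (6 + C)**2
N(D) = 441 (N(D) = (6 + 15)**2 = 21**2 = 441)
N(84) - 1*36380 = 441 - 1*36380 = 441 - 36380 = -35939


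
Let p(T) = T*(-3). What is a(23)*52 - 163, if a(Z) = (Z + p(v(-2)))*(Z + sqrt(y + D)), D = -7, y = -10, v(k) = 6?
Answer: 5817 + 260*I*sqrt(17) ≈ 5817.0 + 1072.0*I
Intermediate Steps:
p(T) = -3*T
a(Z) = (-18 + Z)*(Z + I*sqrt(17)) (a(Z) = (Z - 3*6)*(Z + sqrt(-10 - 7)) = (Z - 18)*(Z + sqrt(-17)) = (-18 + Z)*(Z + I*sqrt(17)))
a(23)*52 - 163 = (23**2 - 18*23 - 18*I*sqrt(17) + I*23*sqrt(17))*52 - 163 = (529 - 414 - 18*I*sqrt(17) + 23*I*sqrt(17))*52 - 163 = (115 + 5*I*sqrt(17))*52 - 163 = (5980 + 260*I*sqrt(17)) - 163 = 5817 + 260*I*sqrt(17)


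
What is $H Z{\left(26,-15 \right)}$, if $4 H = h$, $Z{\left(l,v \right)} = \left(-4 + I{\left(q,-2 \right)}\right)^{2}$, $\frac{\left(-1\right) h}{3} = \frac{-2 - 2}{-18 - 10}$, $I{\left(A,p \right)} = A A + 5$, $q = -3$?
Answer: $- \frac{75}{7} \approx -10.714$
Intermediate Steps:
$I{\left(A,p \right)} = 5 + A^{2}$ ($I{\left(A,p \right)} = A^{2} + 5 = 5 + A^{2}$)
$h = - \frac{3}{7}$ ($h = - 3 \frac{-2 - 2}{-18 - 10} = - 3 \left(- \frac{4}{-28}\right) = - 3 \left(\left(-4\right) \left(- \frac{1}{28}\right)\right) = \left(-3\right) \frac{1}{7} = - \frac{3}{7} \approx -0.42857$)
$Z{\left(l,v \right)} = 100$ ($Z{\left(l,v \right)} = \left(-4 + \left(5 + \left(-3\right)^{2}\right)\right)^{2} = \left(-4 + \left(5 + 9\right)\right)^{2} = \left(-4 + 14\right)^{2} = 10^{2} = 100$)
$H = - \frac{3}{28}$ ($H = \frac{1}{4} \left(- \frac{3}{7}\right) = - \frac{3}{28} \approx -0.10714$)
$H Z{\left(26,-15 \right)} = \left(- \frac{3}{28}\right) 100 = - \frac{75}{7}$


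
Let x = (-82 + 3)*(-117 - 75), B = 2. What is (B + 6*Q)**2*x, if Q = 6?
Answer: 21902592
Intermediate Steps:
x = 15168 (x = -79*(-192) = 15168)
(B + 6*Q)**2*x = (2 + 6*6)**2*15168 = (2 + 36)**2*15168 = 38**2*15168 = 1444*15168 = 21902592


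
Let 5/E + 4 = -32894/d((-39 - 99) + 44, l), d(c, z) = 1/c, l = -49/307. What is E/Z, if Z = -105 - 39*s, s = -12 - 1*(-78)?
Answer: -5/8283553728 ≈ -6.0361e-10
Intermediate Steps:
s = 66 (s = -12 + 78 = 66)
l = -49/307 (l = -49*1/307 = -49/307 ≈ -0.15961)
Z = -2679 (Z = -105 - 39*66 = -105 - 2574 = -2679)
E = 5/3092032 (E = 5/(-4 - 32894/(1/((-39 - 99) + 44))) = 5/(-4 - 32894/(1/(-138 + 44))) = 5/(-4 - 32894/(1/(-94))) = 5/(-4 - 32894/(-1/94)) = 5/(-4 - 32894*(-94)) = 5/(-4 + 3092036) = 5/3092032 ≈ 1.6171e-6)
E/Z = (5/3092032)/(-2679) = (5/3092032)*(-1/2679) = -5/8283553728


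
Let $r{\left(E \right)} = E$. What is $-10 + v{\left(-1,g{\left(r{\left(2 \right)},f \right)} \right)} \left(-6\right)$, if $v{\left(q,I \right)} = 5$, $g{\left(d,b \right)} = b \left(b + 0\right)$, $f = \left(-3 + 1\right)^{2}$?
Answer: $-40$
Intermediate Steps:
$f = 4$ ($f = \left(-2\right)^{2} = 4$)
$g{\left(d,b \right)} = b^{2}$ ($g{\left(d,b \right)} = b b = b^{2}$)
$-10 + v{\left(-1,g{\left(r{\left(2 \right)},f \right)} \right)} \left(-6\right) = -10 + 5 \left(-6\right) = -10 - 30 = -40$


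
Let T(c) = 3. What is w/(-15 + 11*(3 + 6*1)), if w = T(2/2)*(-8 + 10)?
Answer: 1/14 ≈ 0.071429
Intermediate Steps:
w = 6 (w = 3*(-8 + 10) = 3*2 = 6)
w/(-15 + 11*(3 + 6*1)) = 6/(-15 + 11*(3 + 6*1)) = 6/(-15 + 11*(3 + 6)) = 6/(-15 + 11*9) = 6/(-15 + 99) = 6/84 = 6*(1/84) = 1/14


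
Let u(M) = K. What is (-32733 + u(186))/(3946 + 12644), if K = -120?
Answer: -10951/5530 ≈ -1.9803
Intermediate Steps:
u(M) = -120
(-32733 + u(186))/(3946 + 12644) = (-32733 - 120)/(3946 + 12644) = -32853/16590 = -32853*1/16590 = -10951/5530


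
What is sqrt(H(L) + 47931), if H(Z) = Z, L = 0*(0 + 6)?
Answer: sqrt(47931) ≈ 218.93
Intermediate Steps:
L = 0 (L = 0*6 = 0)
sqrt(H(L) + 47931) = sqrt(0 + 47931) = sqrt(47931)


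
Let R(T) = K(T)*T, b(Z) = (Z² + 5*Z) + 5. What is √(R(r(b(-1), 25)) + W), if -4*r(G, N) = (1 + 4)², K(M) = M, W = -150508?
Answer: I*√2407503/4 ≈ 387.9*I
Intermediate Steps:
b(Z) = 5 + Z² + 5*Z
r(G, N) = -25/4 (r(G, N) = -(1 + 4)²/4 = -¼*5² = -¼*25 = -25/4)
R(T) = T² (R(T) = T*T = T²)
√(R(r(b(-1), 25)) + W) = √((-25/4)² - 150508) = √(625/16 - 150508) = √(-2407503/16) = I*√2407503/4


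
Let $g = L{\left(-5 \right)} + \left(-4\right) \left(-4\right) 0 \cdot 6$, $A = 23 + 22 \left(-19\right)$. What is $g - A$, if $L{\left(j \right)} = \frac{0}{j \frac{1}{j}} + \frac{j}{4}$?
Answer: $\frac{1575}{4} \approx 393.75$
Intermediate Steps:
$L{\left(j \right)} = \frac{j}{4}$ ($L{\left(j \right)} = \frac{0}{1} + j \frac{1}{4} = 0 \cdot 1 + \frac{j}{4} = 0 + \frac{j}{4} = \frac{j}{4}$)
$A = -395$ ($A = 23 - 418 = -395$)
$g = - \frac{5}{4}$ ($g = \frac{1}{4} \left(-5\right) + \left(-4\right) \left(-4\right) 0 \cdot 6 = - \frac{5}{4} + 16 \cdot 0 \cdot 6 = - \frac{5}{4} + 0 \cdot 6 = - \frac{5}{4} + 0 = - \frac{5}{4} \approx -1.25$)
$g - A = - \frac{5}{4} - -395 = - \frac{5}{4} + 395 = \frac{1575}{4}$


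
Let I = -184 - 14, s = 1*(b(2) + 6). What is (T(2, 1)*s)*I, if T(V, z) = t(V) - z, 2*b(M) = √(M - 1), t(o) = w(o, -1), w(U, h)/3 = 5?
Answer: -18018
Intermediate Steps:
w(U, h) = 15 (w(U, h) = 3*5 = 15)
t(o) = 15
b(M) = √(-1 + M)/2 (b(M) = √(M - 1)/2 = √(-1 + M)/2)
T(V, z) = 15 - z
s = 13/2 (s = 1*(√(-1 + 2)/2 + 6) = 1*(√1/2 + 6) = 1*((½)*1 + 6) = 1*(½ + 6) = 1*(13/2) = 13/2 ≈ 6.5000)
I = -198
(T(2, 1)*s)*I = ((15 - 1*1)*(13/2))*(-198) = ((15 - 1)*(13/2))*(-198) = (14*(13/2))*(-198) = 91*(-198) = -18018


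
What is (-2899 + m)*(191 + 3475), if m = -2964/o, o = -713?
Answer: -7566708318/713 ≈ -1.0612e+7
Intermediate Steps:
m = 2964/713 (m = -2964/(-713) = -2964*(-1/713) = 2964/713 ≈ 4.1571)
(-2899 + m)*(191 + 3475) = (-2899 + 2964/713)*(191 + 3475) = -2064023/713*3666 = -7566708318/713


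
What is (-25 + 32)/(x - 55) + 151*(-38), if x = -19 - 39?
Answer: -648401/113 ≈ -5738.1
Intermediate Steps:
x = -58
(-25 + 32)/(x - 55) + 151*(-38) = (-25 + 32)/(-58 - 55) + 151*(-38) = 7/(-113) - 5738 = 7*(-1/113) - 5738 = -7/113 - 5738 = -648401/113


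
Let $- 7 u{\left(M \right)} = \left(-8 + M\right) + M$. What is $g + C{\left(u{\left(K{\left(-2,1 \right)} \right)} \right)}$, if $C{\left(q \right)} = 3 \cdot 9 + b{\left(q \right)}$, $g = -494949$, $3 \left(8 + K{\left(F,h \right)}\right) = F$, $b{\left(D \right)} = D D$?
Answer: $- \frac{218254826}{441} \approx -4.9491 \cdot 10^{5}$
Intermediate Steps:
$b{\left(D \right)} = D^{2}$
$K{\left(F,h \right)} = -8 + \frac{F}{3}$
$u{\left(M \right)} = \frac{8}{7} - \frac{2 M}{7}$ ($u{\left(M \right)} = - \frac{\left(-8 + M\right) + M}{7} = - \frac{-8 + 2 M}{7} = \frac{8}{7} - \frac{2 M}{7}$)
$C{\left(q \right)} = 27 + q^{2}$ ($C{\left(q \right)} = 3 \cdot 9 + q^{2} = 27 + q^{2}$)
$g + C{\left(u{\left(K{\left(-2,1 \right)} \right)} \right)} = -494949 + \left(27 + \left(\frac{8}{7} - \frac{2 \left(-8 + \frac{1}{3} \left(-2\right)\right)}{7}\right)^{2}\right) = -494949 + \left(27 + \left(\frac{8}{7} - \frac{2 \left(-8 - \frac{2}{3}\right)}{7}\right)^{2}\right) = -494949 + \left(27 + \left(\frac{8}{7} - - \frac{52}{21}\right)^{2}\right) = -494949 + \left(27 + \left(\frac{8}{7} + \frac{52}{21}\right)^{2}\right) = -494949 + \left(27 + \left(\frac{76}{21}\right)^{2}\right) = -494949 + \left(27 + \frac{5776}{441}\right) = -494949 + \frac{17683}{441} = - \frac{218254826}{441}$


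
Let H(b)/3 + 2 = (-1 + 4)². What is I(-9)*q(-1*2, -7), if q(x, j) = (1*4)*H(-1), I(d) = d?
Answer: -756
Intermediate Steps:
H(b) = 21 (H(b) = -6 + 3*(-1 + 4)² = -6 + 3*3² = -6 + 3*9 = -6 + 27 = 21)
q(x, j) = 84 (q(x, j) = (1*4)*21 = 4*21 = 84)
I(-9)*q(-1*2, -7) = -9*84 = -756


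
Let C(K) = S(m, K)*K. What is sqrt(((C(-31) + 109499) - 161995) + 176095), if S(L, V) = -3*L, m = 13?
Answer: 2*sqrt(31202) ≈ 353.28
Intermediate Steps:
C(K) = -39*K (C(K) = (-3*13)*K = -39*K)
sqrt(((C(-31) + 109499) - 161995) + 176095) = sqrt(((-39*(-31) + 109499) - 161995) + 176095) = sqrt(((1209 + 109499) - 161995) + 176095) = sqrt((110708 - 161995) + 176095) = sqrt(-51287 + 176095) = sqrt(124808) = 2*sqrt(31202)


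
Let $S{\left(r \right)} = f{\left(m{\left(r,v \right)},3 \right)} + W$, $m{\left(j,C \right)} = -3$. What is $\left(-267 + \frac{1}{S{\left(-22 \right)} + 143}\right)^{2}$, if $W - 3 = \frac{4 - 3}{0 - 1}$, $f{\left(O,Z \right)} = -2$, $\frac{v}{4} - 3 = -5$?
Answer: $\frac{1457712400}{20449} \approx 71285.0$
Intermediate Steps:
$v = -8$ ($v = 12 + 4 \left(-5\right) = 12 - 20 = -8$)
$W = 2$ ($W = 3 + \frac{4 - 3}{0 - 1} = 3 + 1 \frac{1}{-1} = 3 + 1 \left(-1\right) = 3 - 1 = 2$)
$S{\left(r \right)} = 0$ ($S{\left(r \right)} = -2 + 2 = 0$)
$\left(-267 + \frac{1}{S{\left(-22 \right)} + 143}\right)^{2} = \left(-267 + \frac{1}{0 + 143}\right)^{2} = \left(-267 + \frac{1}{143}\right)^{2} = \left(- \frac{38180}{143}\right)^{2} = \frac{1457712400}{20449}$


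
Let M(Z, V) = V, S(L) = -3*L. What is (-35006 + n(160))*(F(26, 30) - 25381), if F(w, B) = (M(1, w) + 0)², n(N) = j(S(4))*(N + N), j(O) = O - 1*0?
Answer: 959690430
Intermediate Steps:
j(O) = O (j(O) = O + 0 = O)
n(N) = -24*N (n(N) = (-3*4)*(N + N) = -24*N)
F(w, B) = w² (F(w, B) = (w + 0)² = w²)
(-35006 + n(160))*(F(26, 30) - 25381) = (-35006 - 24*160)*(26² - 25381) = (-35006 - 3840)*(676 - 25381) = -38846*(-24705) = 959690430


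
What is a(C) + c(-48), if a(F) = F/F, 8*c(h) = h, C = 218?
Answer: -5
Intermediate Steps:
c(h) = h/8
a(F) = 1
a(C) + c(-48) = 1 + (1/8)*(-48) = 1 - 6 = -5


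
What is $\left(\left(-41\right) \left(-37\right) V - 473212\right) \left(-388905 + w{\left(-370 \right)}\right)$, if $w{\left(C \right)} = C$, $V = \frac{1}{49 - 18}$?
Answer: $\frac{5709907110125}{31} \approx 1.8419 \cdot 10^{11}$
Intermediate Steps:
$V = \frac{1}{31} \approx 0.032258$
$\left(\left(-41\right) \left(-37\right) V - 473212\right) \left(-388905 + w{\left(-370 \right)}\right) = \left(\left(-41\right) \left(-37\right) \frac{1}{31} - 473212\right) \left(-388905 - 370\right) = \left(1517 \cdot \frac{1}{31} - 473212\right) \left(-389275\right) = \left(\frac{1517}{31} - 473212\right) \left(-389275\right) = \left(- \frac{14668055}{31}\right) \left(-389275\right) = \frac{5709907110125}{31}$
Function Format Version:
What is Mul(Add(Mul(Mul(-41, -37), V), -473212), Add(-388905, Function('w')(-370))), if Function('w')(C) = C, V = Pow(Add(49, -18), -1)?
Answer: Rational(5709907110125, 31) ≈ 1.8419e+11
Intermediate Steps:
V = Rational(1, 31) (V = Pow(31, -1) = Rational(1, 31) ≈ 0.032258)
Mul(Add(Mul(Mul(-41, -37), V), -473212), Add(-388905, Function('w')(-370))) = Mul(Add(Mul(Mul(-41, -37), Rational(1, 31)), -473212), Add(-388905, -370)) = Mul(Add(Mul(1517, Rational(1, 31)), -473212), -389275) = Mul(Add(Rational(1517, 31), -473212), -389275) = Mul(Rational(-14668055, 31), -389275) = Rational(5709907110125, 31)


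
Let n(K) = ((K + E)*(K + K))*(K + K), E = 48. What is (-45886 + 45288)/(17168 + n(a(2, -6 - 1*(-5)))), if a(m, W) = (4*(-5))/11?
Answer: -397969/11831704 ≈ -0.033636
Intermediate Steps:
a(m, W) = -20/11 (a(m, W) = -20*1/11 = -20/11)
n(K) = 4*K**2*(48 + K) (n(K) = ((K + 48)*(K + K))*(K + K) = ((48 + K)*(2*K))*(2*K) = (2*K*(48 + K))*(2*K) = 4*K**2*(48 + K))
(-45886 + 45288)/(17168 + n(a(2, -6 - 1*(-5)))) = (-45886 + 45288)/(17168 + 4*(-20/11)**2*(48 - 20/11)) = -598/(17168 + 4*(400/121)*(508/11)) = -598/(17168 + 812800/1331) = -598/23663408/1331 = -598*1331/23663408 = -397969/11831704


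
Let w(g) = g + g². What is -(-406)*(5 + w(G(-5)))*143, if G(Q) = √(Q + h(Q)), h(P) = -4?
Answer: -232232 + 174174*I ≈ -2.3223e+5 + 1.7417e+5*I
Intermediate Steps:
G(Q) = √(-4 + Q) (G(Q) = √(Q - 4) = √(-4 + Q))
-(-406)*(5 + w(G(-5)))*143 = -(-406)*(5 + √(-4 - 5)*(1 + √(-4 - 5)))*143 = -(-406)*(5 + √(-9)*(1 + √(-9)))*143 = -(-406)*(5 + (3*I)*(1 + 3*I))*143 = -(-406)*(5 + 3*I*(1 + 3*I))*143 = -58*(-35 - 21*I*(1 + 3*I))*143 = (2030 + 1218*I*(1 + 3*I))*143 = 290290 + 174174*I*(1 + 3*I)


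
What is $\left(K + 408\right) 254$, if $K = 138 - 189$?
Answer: $90678$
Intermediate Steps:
$K = -51$ ($K = 138 - 189 = -51$)
$\left(K + 408\right) 254 = \left(-51 + 408\right) 254 = 357 \cdot 254 = 90678$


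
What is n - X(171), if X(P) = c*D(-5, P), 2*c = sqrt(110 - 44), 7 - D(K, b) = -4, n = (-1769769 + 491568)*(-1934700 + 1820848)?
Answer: 145525740252 - 11*sqrt(66)/2 ≈ 1.4553e+11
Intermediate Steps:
n = 145525740252 (n = -1278201*(-113852) = 145525740252)
D(K, b) = 11 (D(K, b) = 7 - 1*(-4) = 7 + 4 = 11)
c = sqrt(66)/2 (c = sqrt(110 - 44)/2 = sqrt(66)/2 ≈ 4.0620)
X(P) = 11*sqrt(66)/2 (X(P) = (sqrt(66)/2)*11 = 11*sqrt(66)/2)
n - X(171) = 145525740252 - 11*sqrt(66)/2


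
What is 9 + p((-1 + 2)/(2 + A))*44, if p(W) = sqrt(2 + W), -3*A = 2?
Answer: 9 + 22*sqrt(11) ≈ 81.966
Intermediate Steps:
A = -2/3 (A = -1/3*2 = -2/3 ≈ -0.66667)
9 + p((-1 + 2)/(2 + A))*44 = 9 + sqrt(2 + (-1 + 2)/(2 - 2/3))*44 = 9 + sqrt(2 + 1/(4/3))*44 = 9 + sqrt(2 + 1*(3/4))*44 = 9 + sqrt(2 + 3/4)*44 = 9 + sqrt(11/4)*44 = 9 + (sqrt(11)/2)*44 = 9 + 22*sqrt(11)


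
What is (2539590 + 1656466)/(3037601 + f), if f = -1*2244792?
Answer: 4196056/792809 ≈ 5.2926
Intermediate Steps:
f = -2244792
(2539590 + 1656466)/(3037601 + f) = (2539590 + 1656466)/(3037601 - 2244792) = 4196056/792809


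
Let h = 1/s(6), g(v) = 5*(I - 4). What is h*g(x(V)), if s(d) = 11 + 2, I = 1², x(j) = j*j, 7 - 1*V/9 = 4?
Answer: -15/13 ≈ -1.1538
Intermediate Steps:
V = 27 (V = 63 - 9*4 = 63 - 36 = 27)
x(j) = j²
I = 1
s(d) = 13
g(v) = -15 (g(v) = 5*(1 - 4) = 5*(-3) = -15)
h = 1/13 ≈ 0.076923
h*g(x(V)) = (1/13)*(-15) = -15/13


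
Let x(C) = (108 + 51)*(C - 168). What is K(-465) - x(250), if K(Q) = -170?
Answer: -13208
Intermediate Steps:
x(C) = -26712 + 159*C (x(C) = 159*(-168 + C) = -26712 + 159*C)
K(-465) - x(250) = -170 - (-26712 + 159*250) = -170 - (-26712 + 39750) = -170 - 1*13038 = -170 - 13038 = -13208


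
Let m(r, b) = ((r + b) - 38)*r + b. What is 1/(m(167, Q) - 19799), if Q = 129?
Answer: 1/23416 ≈ 4.2706e-5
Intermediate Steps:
m(r, b) = b + r*(-38 + b + r) (m(r, b) = ((b + r) - 38)*r + b = (-38 + b + r)*r + b = r*(-38 + b + r) + b = b + r*(-38 + b + r))
1/(m(167, Q) - 19799) = 1/((129 + 167² - 38*167 + 129*167) - 19799) = 1/((129 + 27889 - 6346 + 21543) - 19799) = 1/(43215 - 19799) = 1/23416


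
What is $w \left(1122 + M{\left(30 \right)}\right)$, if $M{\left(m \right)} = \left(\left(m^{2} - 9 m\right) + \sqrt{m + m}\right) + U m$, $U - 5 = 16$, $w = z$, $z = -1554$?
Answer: $-3701628 - 3108 \sqrt{15} \approx -3.7137 \cdot 10^{6}$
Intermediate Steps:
$w = -1554$
$U = 21$ ($U = 5 + 16 = 21$)
$M{\left(m \right)} = m^{2} + 12 m + \sqrt{2} \sqrt{m}$ ($M{\left(m \right)} = \left(\left(m^{2} - 9 m\right) + \sqrt{m + m}\right) + 21 m = \left(\left(m^{2} - 9 m\right) + \sqrt{2 m}\right) + 21 m = \left(\left(m^{2} - 9 m\right) + \sqrt{2} \sqrt{m}\right) + 21 m = \left(m^{2} - 9 m + \sqrt{2} \sqrt{m}\right) + 21 m = m^{2} + 12 m + \sqrt{2} \sqrt{m}$)
$w \left(1122 + M{\left(30 \right)}\right) = - 1554 \left(1122 + \left(30^{2} + 12 \cdot 30 + \sqrt{2} \sqrt{30}\right)\right) = - 1554 \left(1122 + \left(900 + 360 + 2 \sqrt{15}\right)\right) = - 1554 \left(1122 + \left(1260 + 2 \sqrt{15}\right)\right) = - 1554 \left(2382 + 2 \sqrt{15}\right) = -3701628 - 3108 \sqrt{15}$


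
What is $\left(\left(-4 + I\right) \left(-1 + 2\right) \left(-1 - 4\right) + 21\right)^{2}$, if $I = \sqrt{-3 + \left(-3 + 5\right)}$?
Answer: $1656 - 410 i \approx 1656.0 - 410.0 i$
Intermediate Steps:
$I = i$ ($I = \sqrt{-3 + 2} = \sqrt{-1} = i \approx 1.0 i$)
$\left(\left(-4 + I\right) \left(-1 + 2\right) \left(-1 - 4\right) + 21\right)^{2} = \left(\left(-4 + i\right) \left(-1 + 2\right) \left(-1 - 4\right) + 21\right)^{2} = \left(\left(-4 + i\right) 1 \left(-5\right) + 21\right)^{2} = \left(\left(-4 + i\right) \left(-5\right) + 21\right)^{2} = \left(\left(20 - 5 i\right) + 21\right)^{2} = \left(41 - 5 i\right)^{2}$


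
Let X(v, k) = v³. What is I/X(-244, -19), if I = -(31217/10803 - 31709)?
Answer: -171260555/78466423776 ≈ -0.0021826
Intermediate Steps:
I = 342521110/10803 (I = -(31217*(1/10803) - 31709) = -(31217/10803 - 31709) = -1*(-342521110/10803) = 342521110/10803 ≈ 31706.)
I/X(-244, -19) = 342521110/(10803*((-244)³)) = (342521110/10803)/(-14526784) = (342521110/10803)*(-1/14526784) = -171260555/78466423776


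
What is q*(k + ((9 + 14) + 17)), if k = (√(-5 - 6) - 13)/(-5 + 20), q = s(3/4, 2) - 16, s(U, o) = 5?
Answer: -6457/15 - 11*I*√11/15 ≈ -430.47 - 2.4322*I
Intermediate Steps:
q = -11 (q = 5 - 16 = -11)
k = -13/15 + I*√11/15 (k = (√(-11) - 13)/15 = (I*√11 - 13)*(1/15) = (-13 + I*√11)*(1/15) = -13/15 + I*√11/15 ≈ -0.86667 + 0.22111*I)
q*(k + ((9 + 14) + 17)) = -11*((-13/15 + I*√11/15) + ((9 + 14) + 17)) = -11*((-13/15 + I*√11/15) + (23 + 17)) = -11*((-13/15 + I*√11/15) + 40) = -11*(587/15 + I*√11/15) = -6457/15 - 11*I*√11/15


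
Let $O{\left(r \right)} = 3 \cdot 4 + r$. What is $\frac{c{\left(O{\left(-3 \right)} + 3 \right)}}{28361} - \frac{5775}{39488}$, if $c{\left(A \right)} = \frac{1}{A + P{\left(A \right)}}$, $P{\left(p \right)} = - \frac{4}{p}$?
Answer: $- \frac{5732348661}{39197170880} \approx -0.14624$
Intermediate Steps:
$O{\left(r \right)} = 12 + r$
$c{\left(A \right)} = \frac{1}{A - \frac{4}{A}}$
$\frac{c{\left(O{\left(-3 \right)} + 3 \right)}}{28361} - \frac{5775}{39488} = \frac{\left(\left(12 - 3\right) + 3\right) \frac{1}{-4 + \left(\left(12 - 3\right) + 3\right)^{2}}}{28361} - \frac{5775}{39488} = \frac{9 + 3}{-4 + \left(9 + 3\right)^{2}} \cdot \frac{1}{28361} - \frac{5775}{39488} = \frac{12}{-4 + 12^{2}} \cdot \frac{1}{28361} - \frac{5775}{39488} = \frac{12}{-4 + 144} \cdot \frac{1}{28361} - \frac{5775}{39488} = \frac{12}{140} \cdot \frac{1}{28361} - \frac{5775}{39488} = 12 \cdot \frac{1}{140} \cdot \frac{1}{28361} - \frac{5775}{39488} = \frac{3}{35} \cdot \frac{1}{28361} - \frac{5775}{39488} = \frac{3}{992635} - \frac{5775}{39488} = - \frac{5732348661}{39197170880}$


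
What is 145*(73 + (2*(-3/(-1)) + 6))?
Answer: 12325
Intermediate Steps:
145*(73 + (2*(-3/(-1)) + 6)) = 145*(73 + (2*(-3*(-1)) + 6)) = 145*(73 + (2*3 + 6)) = 145*(73 + (6 + 6)) = 145*(73 + 12) = 145*85 = 12325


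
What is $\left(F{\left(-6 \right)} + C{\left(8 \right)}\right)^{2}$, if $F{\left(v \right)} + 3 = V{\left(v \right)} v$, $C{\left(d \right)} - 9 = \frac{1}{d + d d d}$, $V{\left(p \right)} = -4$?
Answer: $\frac{243391201}{270400} \approx 900.12$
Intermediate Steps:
$C{\left(d \right)} = 9 + \frac{1}{d + d^{3}}$ ($C{\left(d \right)} = 9 + \frac{1}{d + d d d} = 9 + \frac{1}{d + d^{2} d} = 9 + \frac{1}{d + d^{3}}$)
$F{\left(v \right)} = -3 - 4 v$
$\left(F{\left(-6 \right)} + C{\left(8 \right)}\right)^{2} = \left(\left(-3 - -24\right) + \frac{1 + 9 \cdot 8 + 9 \cdot 8^{3}}{8 + 8^{3}}\right)^{2} = \left(\left(-3 + 24\right) + \frac{1 + 72 + 9 \cdot 512}{8 + 512}\right)^{2} = \left(21 + \frac{1 + 72 + 4608}{520}\right)^{2} = \left(21 + \frac{1}{520} \cdot 4681\right)^{2} = \left(21 + \frac{4681}{520}\right)^{2} = \left(\frac{15601}{520}\right)^{2} = \frac{243391201}{270400}$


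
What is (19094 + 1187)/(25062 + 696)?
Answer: 20281/25758 ≈ 0.78737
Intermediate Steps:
(19094 + 1187)/(25062 + 696) = 20281/25758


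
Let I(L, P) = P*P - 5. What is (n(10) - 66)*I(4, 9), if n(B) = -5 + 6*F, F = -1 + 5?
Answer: -3572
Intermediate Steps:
F = 4
I(L, P) = -5 + P² (I(L, P) = P² - 5 = -5 + P²)
n(B) = 19 (n(B) = -5 + 6*4 = -5 + 24 = 19)
(n(10) - 66)*I(4, 9) = (19 - 66)*(-5 + 9²) = -47*(-5 + 81) = -47*76 = -3572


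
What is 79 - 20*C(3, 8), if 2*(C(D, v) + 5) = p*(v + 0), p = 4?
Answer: -141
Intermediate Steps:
C(D, v) = -5 + 2*v (C(D, v) = -5 + (4*(v + 0))/2 = -5 + (4*v)/2 = -5 + 2*v)
79 - 20*C(3, 8) = 79 - 20*(-5 + 2*8) = 79 - 20*(-5 + 16) = 79 - 20*11 = 79 - 220 = -141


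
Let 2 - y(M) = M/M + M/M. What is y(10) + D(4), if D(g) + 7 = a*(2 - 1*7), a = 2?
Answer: -17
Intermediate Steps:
y(M) = 0 (y(M) = 2 - (M/M + M/M) = 2 - (1 + 1) = 2 - 1*2 = 2 - 2 = 0)
D(g) = -17 (D(g) = -7 + 2*(2 - 1*7) = -7 + 2*(2 - 7) = -7 + 2*(-5) = -7 - 10 = -17)
y(10) + D(4) = 0 - 17 = -17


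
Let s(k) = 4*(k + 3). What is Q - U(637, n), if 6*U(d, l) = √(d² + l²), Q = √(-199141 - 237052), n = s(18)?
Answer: -35*√337/6 + I*√436193 ≈ -107.09 + 660.45*I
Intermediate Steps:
s(k) = 12 + 4*k (s(k) = 4*(3 + k) = 12 + 4*k)
n = 84 (n = 12 + 4*18 = 12 + 72 = 84)
Q = I*√436193 (Q = √(-436193) = I*√436193 ≈ 660.45*I)
U(d, l) = √(d² + l²)/6
Q - U(637, n) = I*√436193 - √(637² + 84²)/6 = I*√436193 - √(405769 + 7056)/6 = I*√436193 - √412825/6 = I*√436193 - 35*√337/6 = -35*√337/6 + I*√436193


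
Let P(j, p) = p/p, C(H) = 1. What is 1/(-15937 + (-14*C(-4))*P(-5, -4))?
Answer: -1/15951 ≈ -6.2692e-5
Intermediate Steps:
P(j, p) = 1
1/(-15937 + (-14*C(-4))*P(-5, -4)) = 1/(-15937 - 14*1*1) = 1/(-15937 - 14*1) = 1/(-15937 - 14) = 1/(-15951) = -1/15951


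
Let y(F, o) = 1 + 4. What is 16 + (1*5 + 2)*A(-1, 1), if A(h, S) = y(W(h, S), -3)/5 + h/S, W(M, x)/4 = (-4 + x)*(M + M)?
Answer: 16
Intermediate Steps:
W(M, x) = 8*M*(-4 + x) (W(M, x) = 4*((-4 + x)*(M + M)) = 4*((-4 + x)*(2*M)) = 4*(2*M*(-4 + x)) = 8*M*(-4 + x))
y(F, o) = 5
A(h, S) = 1 + h/S (A(h, S) = 5/5 + h/S = 5*(1/5) + h/S = 1 + h/S)
16 + (1*5 + 2)*A(-1, 1) = 16 + (1*5 + 2)*((1 - 1)/1) = 16 + (5 + 2)*(1*0) = 16 + 7*0 = 16 + 0 = 16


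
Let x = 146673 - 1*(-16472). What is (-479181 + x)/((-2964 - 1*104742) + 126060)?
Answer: -22574/1311 ≈ -17.219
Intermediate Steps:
x = 163145 (x = 146673 + 16472 = 163145)
(-479181 + x)/((-2964 - 1*104742) + 126060) = (-479181 + 163145)/((-2964 - 1*104742) + 126060) = -316036/((-2964 - 104742) + 126060) = -316036/(-107706 + 126060) = -316036/18354 = -316036*1/18354 = -22574/1311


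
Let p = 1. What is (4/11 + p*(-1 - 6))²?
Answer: 5329/121 ≈ 44.041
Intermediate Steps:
(4/11 + p*(-1 - 6))² = (4/11 + 1*(-1 - 6))² = ((1/11)*4 + 1*(-7))² = (4/11 - 7)² = (-73/11)² = 5329/121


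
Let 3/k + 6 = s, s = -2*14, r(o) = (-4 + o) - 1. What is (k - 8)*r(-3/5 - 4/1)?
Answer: 1320/17 ≈ 77.647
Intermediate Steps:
r(o) = -5 + o
s = -28
k = -3/34 (k = 3/(-6 - 28) = 3/(-34) = 3*(-1/34) = -3/34 ≈ -0.088235)
(k - 8)*r(-3/5 - 4/1) = (-3/34 - 8)*(-5 + (-3/5 - 4/1)) = -275*(-5 + (-3*⅕ - 4*1))/34 = -275*(-5 + (-⅗ - 4))/34 = -275*(-5 - 23/5)/34 = -275/34*(-48/5) = 1320/17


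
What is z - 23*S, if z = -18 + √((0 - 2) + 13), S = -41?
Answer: 925 + √11 ≈ 928.32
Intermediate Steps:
z = -18 + √11 (z = -18 + √(-2 + 13) = -18 + √11 ≈ -14.683)
z - 23*S = (-18 + √11) - 23*(-41) = (-18 + √11) + 943 = 925 + √11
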